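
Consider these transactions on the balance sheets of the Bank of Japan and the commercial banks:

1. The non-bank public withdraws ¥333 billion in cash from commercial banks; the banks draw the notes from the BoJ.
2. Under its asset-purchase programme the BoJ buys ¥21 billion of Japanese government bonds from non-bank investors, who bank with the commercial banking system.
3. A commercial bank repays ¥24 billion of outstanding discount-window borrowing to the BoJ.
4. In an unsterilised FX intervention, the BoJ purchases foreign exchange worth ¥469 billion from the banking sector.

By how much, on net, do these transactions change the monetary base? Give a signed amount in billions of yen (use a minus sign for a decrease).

BoJ balance sheet:
  Assets:      Securities +¥21B, Loans to banks −¥24B, Foreign assets +¥469B
  Liabilities: Bank reserves +¥133B, Currency in circulation +¥333B
Commercial banking system:
  Assets:      Reserves at CB +¥133B, Foreign assets −¥469B
  Liabilities: Checkable deposits −¥312B, Borrowings from CB −¥24B
Monetary base = currency + reserves: +¥333B + (+¥133B) = +¥466 billion.

+¥466 billion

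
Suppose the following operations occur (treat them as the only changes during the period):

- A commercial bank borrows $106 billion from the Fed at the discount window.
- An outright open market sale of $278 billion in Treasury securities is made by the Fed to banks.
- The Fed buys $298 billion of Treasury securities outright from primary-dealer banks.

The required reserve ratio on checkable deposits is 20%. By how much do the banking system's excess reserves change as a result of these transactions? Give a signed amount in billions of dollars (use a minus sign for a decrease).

+$126 billion

Discount-window loan $106 billion: reserves +$106B, deposits 0.
OMO sale (to banks) $278 billion: reserves −$278B, deposits 0.
OMO purchase (from banks) $298 billion: reserves +$298B, deposits 0.
Totals: Δreserves = +$126B, Δdeposits = 0.
Δrequired reserves = 20% × 0 = 0.
Δexcess reserves = Δreserves − Δrequired = +$126B − (0) = +$126 billion.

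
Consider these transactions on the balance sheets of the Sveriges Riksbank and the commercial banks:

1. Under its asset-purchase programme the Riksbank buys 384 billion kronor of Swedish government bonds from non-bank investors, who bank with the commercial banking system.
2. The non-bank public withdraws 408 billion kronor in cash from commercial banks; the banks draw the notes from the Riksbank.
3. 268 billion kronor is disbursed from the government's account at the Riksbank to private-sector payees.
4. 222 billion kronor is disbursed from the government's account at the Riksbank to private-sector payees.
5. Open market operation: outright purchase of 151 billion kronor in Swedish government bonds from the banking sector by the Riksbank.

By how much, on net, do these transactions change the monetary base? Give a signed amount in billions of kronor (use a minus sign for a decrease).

Riksbank balance sheet:
  Assets:      Securities +535B
  Liabilities: Bank reserves +617B, Currency in circulation +408B, Government deposits −490B
Monetary base = currency + reserves: +408B + (+617B) = +1025 billion.

+1025 billion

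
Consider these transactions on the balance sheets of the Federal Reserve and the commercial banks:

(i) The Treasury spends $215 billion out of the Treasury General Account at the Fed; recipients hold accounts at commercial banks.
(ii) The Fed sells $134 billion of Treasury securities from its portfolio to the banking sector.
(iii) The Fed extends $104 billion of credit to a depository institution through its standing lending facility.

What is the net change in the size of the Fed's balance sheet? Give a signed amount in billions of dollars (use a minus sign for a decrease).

-$30 billion

Fed balance sheet:
  Assets:      Securities −$134B, Loans to banks +$104B
  Liabilities: Bank reserves +$185B, Government deposits −$215B
Commercial banking system:
  Assets:      Reserves at CB +$185B, Securities +$134B
  Liabilities: Checkable deposits +$215B, Borrowings from CB +$104B
Change in total Fed assets = -$30 billion.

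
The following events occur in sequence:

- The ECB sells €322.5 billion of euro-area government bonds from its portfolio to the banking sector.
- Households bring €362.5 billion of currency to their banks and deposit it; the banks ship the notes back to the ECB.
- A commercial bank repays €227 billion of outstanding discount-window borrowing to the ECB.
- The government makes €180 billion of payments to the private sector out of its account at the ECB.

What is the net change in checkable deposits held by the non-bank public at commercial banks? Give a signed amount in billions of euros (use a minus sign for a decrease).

OMO sale (to banks) €322.5 billion: the counterparty is a bank, so public deposits are unchanged → 0.
Currency deposit €362.5 billion: non-bank counterparties' bank balances rise → +€362.5B.
Discount-window repayment €227 billion: the counterparty is a bank, so public deposits are unchanged → 0.
Government spending €180 billion: non-bank counterparties' bank balances rise → +€180B.
Net: 0 + 362.5 + 0 + 180 = +€542.5 billion.

+€542.5 billion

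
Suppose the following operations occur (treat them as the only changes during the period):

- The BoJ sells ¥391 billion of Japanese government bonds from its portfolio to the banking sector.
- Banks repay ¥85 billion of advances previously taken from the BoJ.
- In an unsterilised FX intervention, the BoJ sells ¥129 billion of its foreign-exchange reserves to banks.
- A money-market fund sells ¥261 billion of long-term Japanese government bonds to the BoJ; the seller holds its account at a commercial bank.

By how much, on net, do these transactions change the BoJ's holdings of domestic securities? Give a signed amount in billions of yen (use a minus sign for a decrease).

BoJ balance sheet:
  Assets:      Securities −¥130B, Loans to banks −¥85B, Foreign assets −¥129B
  Liabilities: Bank reserves −¥344B
So the change in the BoJ's holdings of domestic securities is -¥130 billion.

-¥130 billion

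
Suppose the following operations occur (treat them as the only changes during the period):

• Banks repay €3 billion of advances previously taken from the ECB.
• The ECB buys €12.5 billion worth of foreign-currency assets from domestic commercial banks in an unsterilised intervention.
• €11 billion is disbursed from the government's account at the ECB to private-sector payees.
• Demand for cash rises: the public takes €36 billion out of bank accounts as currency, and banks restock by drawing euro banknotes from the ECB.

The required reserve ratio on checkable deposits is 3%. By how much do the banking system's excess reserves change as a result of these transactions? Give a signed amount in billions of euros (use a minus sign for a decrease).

Discount-window repayment €3 billion: reserves −€3B, deposits 0.
FX purchase €12.5 billion: reserves +€12.5B, deposits 0.
Government spending €11 billion: reserves +€11B, deposits +€11B.
Currency withdrawal €36 billion: reserves −€36B, deposits −€36B.
Totals: Δreserves = −€15.5B, Δdeposits = −€25B.
Δrequired reserves = 3% × −€25B = −€0.75B.
Δexcess reserves = Δreserves − Δrequired = −€15.5B − (−€0.75B) = -€14.75 billion.

-€14.75 billion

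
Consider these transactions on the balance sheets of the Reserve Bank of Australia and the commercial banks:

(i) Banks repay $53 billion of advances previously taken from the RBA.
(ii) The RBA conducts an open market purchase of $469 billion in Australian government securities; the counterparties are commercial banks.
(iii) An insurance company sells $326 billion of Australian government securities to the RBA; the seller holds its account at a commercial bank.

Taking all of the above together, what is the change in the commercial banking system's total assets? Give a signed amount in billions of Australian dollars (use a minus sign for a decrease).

+$273 billion

Discount-window repayment $53 billion: bank balance sheets shrink → −$53B.
OMO purchase (from banks) $469 billion: just an asset swap on bank balance sheets → 0.
Asset purchase (from non-banks) $326 billion: bank balance sheets expand → +$326B.
Net: −53 + 0 + 326 = +$273 billion.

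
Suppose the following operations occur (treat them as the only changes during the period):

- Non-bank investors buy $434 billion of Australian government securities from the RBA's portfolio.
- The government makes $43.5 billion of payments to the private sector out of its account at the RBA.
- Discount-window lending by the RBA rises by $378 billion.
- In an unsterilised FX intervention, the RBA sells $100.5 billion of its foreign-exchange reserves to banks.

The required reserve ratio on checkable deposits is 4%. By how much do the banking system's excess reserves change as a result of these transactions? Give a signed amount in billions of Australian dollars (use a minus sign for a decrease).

-$97.38 billion

Asset sale (to non-banks) $434 billion: reserves −$434B, deposits −$434B.
Government spending $43.5 billion: reserves +$43.5B, deposits +$43.5B.
Discount-window loan $378 billion: reserves +$378B, deposits 0.
FX sale $100.5 billion: reserves −$100.5B, deposits 0.
Totals: Δreserves = −$113B, Δdeposits = −$390.5B.
Δrequired reserves = 4% × −$390.5B = −$15.62B.
Δexcess reserves = Δreserves − Δrequired = −$113B − (−$15.62B) = -$97.38 billion.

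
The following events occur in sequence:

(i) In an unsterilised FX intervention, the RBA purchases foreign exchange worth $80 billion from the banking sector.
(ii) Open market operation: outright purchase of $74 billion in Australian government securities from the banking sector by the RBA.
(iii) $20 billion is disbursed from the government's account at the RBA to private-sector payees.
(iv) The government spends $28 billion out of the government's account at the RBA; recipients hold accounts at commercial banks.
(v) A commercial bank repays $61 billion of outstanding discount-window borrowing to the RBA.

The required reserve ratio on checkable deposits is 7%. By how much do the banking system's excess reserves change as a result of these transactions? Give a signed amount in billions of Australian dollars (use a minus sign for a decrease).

FX purchase $80 billion: reserves +$80B, deposits 0.
OMO purchase (from banks) $74 billion: reserves +$74B, deposits 0.
Government spending $20 billion: reserves +$20B, deposits +$20B.
Government spending $28 billion: reserves +$28B, deposits +$28B.
Discount-window repayment $61 billion: reserves −$61B, deposits 0.
Totals: Δreserves = +$141B, Δdeposits = +$48B.
Δrequired reserves = 7% × +$48B = +$3.36B.
Δexcess reserves = Δreserves − Δrequired = +$141B − (+$3.36B) = +$137.64 billion.

+$137.64 billion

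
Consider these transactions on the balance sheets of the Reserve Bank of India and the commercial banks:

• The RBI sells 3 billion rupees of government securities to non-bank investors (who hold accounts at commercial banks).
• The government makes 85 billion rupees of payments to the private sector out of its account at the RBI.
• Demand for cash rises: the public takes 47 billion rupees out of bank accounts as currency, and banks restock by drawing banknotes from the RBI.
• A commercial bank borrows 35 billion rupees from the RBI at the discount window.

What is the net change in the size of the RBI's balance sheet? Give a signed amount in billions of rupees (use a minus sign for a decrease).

Asset sale (to non-banks) 3 billion rupees: an RBI asset is shed → −3B.
Government spending 85 billion rupees: only the composition of liabilities changes → 0.
Currency withdrawal 47 billion rupees: only the composition of liabilities changes → 0.
Discount-window loan 35 billion rupees: an RBI asset is acquired → +35B.
Net: −3 + 0 + 0 + 35 = +32 billion.

+32 billion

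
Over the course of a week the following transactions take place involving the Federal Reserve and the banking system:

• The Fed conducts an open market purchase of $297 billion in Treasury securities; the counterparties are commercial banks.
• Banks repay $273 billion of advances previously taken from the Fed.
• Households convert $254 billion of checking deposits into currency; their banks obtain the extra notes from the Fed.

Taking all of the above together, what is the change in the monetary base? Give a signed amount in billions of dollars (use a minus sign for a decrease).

Fed balance sheet:
  Assets:      Securities +$297B, Loans to banks −$273B
  Liabilities: Bank reserves −$230B, Currency in circulation +$254B
Commercial banking system:
  Assets:      Reserves at CB −$230B, Securities −$297B
  Liabilities: Checkable deposits −$254B, Borrowings from CB −$273B
Monetary base = currency + reserves: +$254B + (−$230B) = +$24 billion.

+$24 billion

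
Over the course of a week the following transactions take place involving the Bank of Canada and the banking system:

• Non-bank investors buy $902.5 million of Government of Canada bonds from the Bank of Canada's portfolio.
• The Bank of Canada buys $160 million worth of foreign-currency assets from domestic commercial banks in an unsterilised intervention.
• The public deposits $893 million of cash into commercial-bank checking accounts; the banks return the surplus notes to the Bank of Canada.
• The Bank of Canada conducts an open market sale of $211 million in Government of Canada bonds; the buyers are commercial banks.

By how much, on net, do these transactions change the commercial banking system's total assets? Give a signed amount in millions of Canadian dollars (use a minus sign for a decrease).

Asset sale (to non-banks) $902.5 million: bank balance sheets shrink → −$902.5M.
FX purchase $160 million: just an asset swap on bank balance sheets → 0.
Currency deposit $893 million: bank balance sheets expand → +$893M.
OMO sale (to banks) $211 million: just an asset swap on bank balance sheets → 0.
Net: −902.5 + 0 + 893 + 0 = -$9.5 million.

-$9.5 million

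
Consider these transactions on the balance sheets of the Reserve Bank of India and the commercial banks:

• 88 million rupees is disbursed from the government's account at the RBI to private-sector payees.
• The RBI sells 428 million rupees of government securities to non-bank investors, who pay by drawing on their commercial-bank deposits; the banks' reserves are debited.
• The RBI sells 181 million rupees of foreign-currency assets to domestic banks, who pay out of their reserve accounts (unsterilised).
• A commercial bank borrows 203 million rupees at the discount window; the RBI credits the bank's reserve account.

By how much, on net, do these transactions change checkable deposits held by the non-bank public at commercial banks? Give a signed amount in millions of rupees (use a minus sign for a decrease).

RBI balance sheet:
  Assets:      Securities −428M, Loans to banks +203M, Foreign assets −181M
  Liabilities: Bank reserves −318M, Government deposits −88M
Commercial banking system:
  Assets:      Reserves at CB −318M, Foreign assets +181M
  Liabilities: Checkable deposits −340M, Borrowings from CB +203M
So the change in checkable deposits held by the non-bank public at commercial banks is -340 million.

-340 million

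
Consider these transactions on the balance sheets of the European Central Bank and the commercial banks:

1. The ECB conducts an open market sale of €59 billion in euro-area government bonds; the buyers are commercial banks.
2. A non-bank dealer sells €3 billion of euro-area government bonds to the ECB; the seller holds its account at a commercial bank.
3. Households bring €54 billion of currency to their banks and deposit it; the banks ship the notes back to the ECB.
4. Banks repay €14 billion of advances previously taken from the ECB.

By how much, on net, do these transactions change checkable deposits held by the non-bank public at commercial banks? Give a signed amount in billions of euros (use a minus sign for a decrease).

ECB balance sheet:
  Assets:      Securities −€56B, Loans to banks −€14B
  Liabilities: Bank reserves −€16B, Currency in circulation −€54B
Commercial banking system:
  Assets:      Reserves at CB −€16B, Securities +€59B
  Liabilities: Checkable deposits +€57B, Borrowings from CB −€14B
So the change in checkable deposits held by the non-bank public at commercial banks is +€57 billion.

+€57 billion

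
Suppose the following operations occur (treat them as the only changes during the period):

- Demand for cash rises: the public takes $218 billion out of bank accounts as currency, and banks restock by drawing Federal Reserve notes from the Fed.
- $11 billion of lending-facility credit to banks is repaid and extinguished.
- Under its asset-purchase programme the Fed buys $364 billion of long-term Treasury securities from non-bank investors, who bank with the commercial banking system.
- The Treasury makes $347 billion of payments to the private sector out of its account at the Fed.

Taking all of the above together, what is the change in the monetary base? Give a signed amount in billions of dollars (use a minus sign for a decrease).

+$700 billion

Fed balance sheet:
  Assets:      Securities +$364B, Loans to banks −$11B
  Liabilities: Bank reserves +$482B, Currency in circulation +$218B, Government deposits −$347B
Commercial banking system:
  Assets:      Reserves at CB +$482B
  Liabilities: Checkable deposits +$493B, Borrowings from CB −$11B
Monetary base = currency + reserves: +$218B + (+$482B) = +$700 billion.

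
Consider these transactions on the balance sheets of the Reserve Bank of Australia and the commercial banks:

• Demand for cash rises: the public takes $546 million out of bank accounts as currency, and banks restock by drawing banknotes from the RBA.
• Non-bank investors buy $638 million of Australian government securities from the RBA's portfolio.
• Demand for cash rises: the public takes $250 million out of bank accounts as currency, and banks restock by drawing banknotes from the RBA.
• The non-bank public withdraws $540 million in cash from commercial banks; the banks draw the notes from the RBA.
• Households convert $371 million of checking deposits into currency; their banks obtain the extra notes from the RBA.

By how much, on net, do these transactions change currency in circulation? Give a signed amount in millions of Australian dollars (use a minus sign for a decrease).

RBA balance sheet:
  Assets:      Securities −$638M
  Liabilities: Bank reserves −$2345M, Currency in circulation +$1707M
Commercial banking system:
  Assets:      Reserves at CB −$2345M
  Liabilities: Checkable deposits −$2345M
So the change in currency in circulation is +$1707 million.

+$1707 million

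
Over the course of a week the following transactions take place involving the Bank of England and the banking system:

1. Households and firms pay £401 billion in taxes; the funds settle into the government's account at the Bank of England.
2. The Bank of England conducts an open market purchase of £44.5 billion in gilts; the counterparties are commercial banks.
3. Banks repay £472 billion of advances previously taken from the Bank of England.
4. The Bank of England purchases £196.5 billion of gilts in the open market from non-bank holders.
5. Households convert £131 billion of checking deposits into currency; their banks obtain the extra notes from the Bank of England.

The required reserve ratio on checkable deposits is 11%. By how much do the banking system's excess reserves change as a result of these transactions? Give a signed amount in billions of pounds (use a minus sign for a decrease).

Government account inflow £401 billion: reserves −£401B, deposits −£401B.
OMO purchase (from banks) £44.5 billion: reserves +£44.5B, deposits 0.
Discount-window repayment £472 billion: reserves −£472B, deposits 0.
Asset purchase (from non-banks) £196.5 billion: reserves +£196.5B, deposits +£196.5B.
Currency withdrawal £131 billion: reserves −£131B, deposits −£131B.
Totals: Δreserves = −£763B, Δdeposits = −£335.5B.
Δrequired reserves = 11% × −£335.5B = −£36.905B.
Δexcess reserves = Δreserves − Δrequired = −£763B − (−£36.905B) = -£726.095 billion.

-£726.095 billion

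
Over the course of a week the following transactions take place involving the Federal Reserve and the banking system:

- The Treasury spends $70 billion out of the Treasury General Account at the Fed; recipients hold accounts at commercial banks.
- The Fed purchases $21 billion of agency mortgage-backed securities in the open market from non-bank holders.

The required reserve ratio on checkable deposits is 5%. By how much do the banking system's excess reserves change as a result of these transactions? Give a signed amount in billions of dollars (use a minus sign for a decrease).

+$86.45 billion

Government spending $70 billion: reserves +$70B, deposits +$70B.
Asset purchase (from non-banks) $21 billion: reserves +$21B, deposits +$21B.
Totals: Δreserves = +$91B, Δdeposits = +$91B.
Δrequired reserves = 5% × +$91B = +$4.55B.
Δexcess reserves = Δreserves − Δrequired = +$91B − (+$4.55B) = +$86.45 billion.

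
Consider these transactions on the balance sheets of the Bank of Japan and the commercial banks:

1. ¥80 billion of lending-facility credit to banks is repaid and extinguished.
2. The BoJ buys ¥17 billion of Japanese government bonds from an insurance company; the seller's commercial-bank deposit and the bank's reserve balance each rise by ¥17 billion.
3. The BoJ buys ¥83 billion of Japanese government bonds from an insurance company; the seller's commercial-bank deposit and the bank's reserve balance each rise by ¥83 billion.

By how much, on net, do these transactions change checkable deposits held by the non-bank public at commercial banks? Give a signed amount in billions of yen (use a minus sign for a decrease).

BoJ balance sheet:
  Assets:      Securities +¥100B, Loans to banks −¥80B
  Liabilities: Bank reserves +¥20B
Commercial banking system:
  Assets:      Reserves at CB +¥20B
  Liabilities: Checkable deposits +¥100B, Borrowings from CB −¥80B
So the change in checkable deposits held by the non-bank public at commercial banks is +¥100 billion.

+¥100 billion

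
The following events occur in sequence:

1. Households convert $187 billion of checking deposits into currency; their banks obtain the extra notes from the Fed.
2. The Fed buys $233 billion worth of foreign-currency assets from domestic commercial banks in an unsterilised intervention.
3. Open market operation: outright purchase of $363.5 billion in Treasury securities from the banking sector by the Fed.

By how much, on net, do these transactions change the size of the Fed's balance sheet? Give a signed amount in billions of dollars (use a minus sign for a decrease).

Fed balance sheet:
  Assets:      Securities +$363.5B, Foreign assets +$233B
  Liabilities: Bank reserves +$409.5B, Currency in circulation +$187B
Change in total Fed assets = +$596.5 billion.

+$596.5 billion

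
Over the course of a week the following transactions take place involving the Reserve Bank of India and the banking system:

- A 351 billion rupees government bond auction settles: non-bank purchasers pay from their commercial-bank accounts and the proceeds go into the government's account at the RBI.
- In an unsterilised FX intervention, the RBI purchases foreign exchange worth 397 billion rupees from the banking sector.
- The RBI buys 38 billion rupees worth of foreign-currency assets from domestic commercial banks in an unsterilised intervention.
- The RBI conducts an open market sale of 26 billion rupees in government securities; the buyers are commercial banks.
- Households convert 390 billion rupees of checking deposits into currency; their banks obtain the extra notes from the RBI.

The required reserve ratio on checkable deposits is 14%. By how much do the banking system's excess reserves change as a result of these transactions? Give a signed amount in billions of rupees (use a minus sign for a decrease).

Government account inflow 351 billion rupees: reserves −351B, deposits −351B.
FX purchase 397 billion rupees: reserves +397B, deposits 0.
FX purchase 38 billion rupees: reserves +38B, deposits 0.
OMO sale (to banks) 26 billion rupees: reserves −26B, deposits 0.
Currency withdrawal 390 billion rupees: reserves −390B, deposits −390B.
Totals: Δreserves = −332B, Δdeposits = −741B.
Δrequired reserves = 14% × −741B = −103.74B.
Δexcess reserves = Δreserves − Δrequired = −332B − (−103.74B) = -228.26 billion.

-228.26 billion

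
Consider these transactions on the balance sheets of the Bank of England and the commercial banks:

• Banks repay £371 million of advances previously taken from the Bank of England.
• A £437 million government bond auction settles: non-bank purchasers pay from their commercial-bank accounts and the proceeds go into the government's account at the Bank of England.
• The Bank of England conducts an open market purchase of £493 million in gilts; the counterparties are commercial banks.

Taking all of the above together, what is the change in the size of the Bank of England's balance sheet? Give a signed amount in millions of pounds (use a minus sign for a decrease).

Discount-window repayment £371 million: a Bank of England asset is shed → −£371M.
Government account inflow £437 million: only the composition of liabilities changes → 0.
OMO purchase (from banks) £493 million: a Bank of England asset is acquired → +£493M.
Net: −371 + 0 + 493 = +£122 million.

+£122 million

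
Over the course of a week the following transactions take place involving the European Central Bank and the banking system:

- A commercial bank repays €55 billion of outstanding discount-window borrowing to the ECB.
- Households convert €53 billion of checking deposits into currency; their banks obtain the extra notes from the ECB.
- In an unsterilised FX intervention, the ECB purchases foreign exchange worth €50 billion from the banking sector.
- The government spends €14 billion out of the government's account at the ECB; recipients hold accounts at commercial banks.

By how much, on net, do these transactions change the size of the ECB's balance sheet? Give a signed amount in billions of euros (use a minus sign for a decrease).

-€5 billion

Discount-window repayment €55 billion: an ECB asset is shed → −€55B.
Currency withdrawal €53 billion: only the composition of liabilities changes → 0.
FX purchase €50 billion: an ECB asset is acquired → +€50B.
Government spending €14 billion: only the composition of liabilities changes → 0.
Net: −55 + 0 + 50 + 0 = -€5 billion.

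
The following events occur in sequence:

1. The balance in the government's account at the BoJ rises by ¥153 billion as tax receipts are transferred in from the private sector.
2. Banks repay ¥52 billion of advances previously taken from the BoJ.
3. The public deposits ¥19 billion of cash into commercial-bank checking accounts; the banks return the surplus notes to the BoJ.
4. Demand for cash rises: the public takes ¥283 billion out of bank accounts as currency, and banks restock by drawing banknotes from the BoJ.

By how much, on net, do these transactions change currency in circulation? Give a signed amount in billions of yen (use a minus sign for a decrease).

+¥264 billion

Government account inflow ¥153 billion: no currency enters or leaves circulation → 0.
Discount-window repayment ¥52 billion: no currency enters or leaves circulation → 0.
Currency deposit ¥19 billion: notes return to the central bank → −¥19B.
Currency withdrawal ¥283 billion: notes leave the central bank → +¥283B.
Net: 0 + 0 − 19 + 283 = +¥264 billion.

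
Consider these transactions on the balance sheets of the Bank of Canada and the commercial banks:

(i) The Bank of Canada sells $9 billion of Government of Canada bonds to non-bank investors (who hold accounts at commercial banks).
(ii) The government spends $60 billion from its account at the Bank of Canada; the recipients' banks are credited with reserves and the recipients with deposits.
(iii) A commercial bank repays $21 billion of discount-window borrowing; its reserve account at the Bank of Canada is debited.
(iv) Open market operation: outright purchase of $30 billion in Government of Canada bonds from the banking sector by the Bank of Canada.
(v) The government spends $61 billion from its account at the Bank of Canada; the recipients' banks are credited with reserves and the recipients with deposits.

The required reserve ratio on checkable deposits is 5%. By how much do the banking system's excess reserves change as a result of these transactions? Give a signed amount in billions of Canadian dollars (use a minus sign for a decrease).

+$115.4 billion

Asset sale (to non-banks) $9 billion: reserves −$9B, deposits −$9B.
Government spending $60 billion: reserves +$60B, deposits +$60B.
Discount-window repayment $21 billion: reserves −$21B, deposits 0.
OMO purchase (from banks) $30 billion: reserves +$30B, deposits 0.
Government spending $61 billion: reserves +$61B, deposits +$61B.
Totals: Δreserves = +$121B, Δdeposits = +$112B.
Δrequired reserves = 5% × +$112B = +$5.6B.
Δexcess reserves = Δreserves − Δrequired = +$121B − (+$5.6B) = +$115.4 billion.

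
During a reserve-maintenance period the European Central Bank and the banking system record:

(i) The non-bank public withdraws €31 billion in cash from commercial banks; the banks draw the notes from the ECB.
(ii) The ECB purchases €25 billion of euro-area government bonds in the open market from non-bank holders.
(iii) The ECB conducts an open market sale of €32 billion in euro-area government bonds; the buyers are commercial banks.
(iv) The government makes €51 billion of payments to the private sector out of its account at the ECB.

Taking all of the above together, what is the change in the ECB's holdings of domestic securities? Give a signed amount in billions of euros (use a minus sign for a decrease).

-€7 billion

Currency withdrawal €31 billion: the ECB's securities portfolio is untouched → 0.
Asset purchase (from non-banks) €25 billion: securities added to the ECB's portfolio → +€25B.
OMO sale (to banks) €32 billion: securities removed from the ECB's portfolio → −€32B.
Government spending €51 billion: the ECB's securities portfolio is untouched → 0.
Net: 0 + 25 − 32 + 0 = -€7 billion.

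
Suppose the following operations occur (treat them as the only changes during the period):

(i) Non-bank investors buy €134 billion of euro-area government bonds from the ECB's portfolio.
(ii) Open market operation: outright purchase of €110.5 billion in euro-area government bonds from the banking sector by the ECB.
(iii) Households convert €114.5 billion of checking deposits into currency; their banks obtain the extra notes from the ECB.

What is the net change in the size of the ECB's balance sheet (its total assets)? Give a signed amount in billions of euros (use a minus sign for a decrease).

Asset sale (to non-banks) €134 billion: an ECB asset is shed → −€134B.
OMO purchase (from banks) €110.5 billion: an ECB asset is acquired → +€110.5B.
Currency withdrawal €114.5 billion: only the composition of liabilities changes → 0.
Net: −134 + 110.5 + 0 = -€23.5 billion.

-€23.5 billion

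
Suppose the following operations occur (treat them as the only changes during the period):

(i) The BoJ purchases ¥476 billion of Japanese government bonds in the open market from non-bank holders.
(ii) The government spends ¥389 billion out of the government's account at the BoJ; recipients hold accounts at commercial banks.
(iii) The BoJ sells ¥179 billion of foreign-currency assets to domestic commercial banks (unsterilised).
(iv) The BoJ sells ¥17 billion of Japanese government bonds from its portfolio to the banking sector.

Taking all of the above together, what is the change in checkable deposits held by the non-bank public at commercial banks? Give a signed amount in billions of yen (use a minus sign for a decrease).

+¥865 billion

Asset purchase (from non-banks) ¥476 billion: non-bank counterparties' bank balances rise → +¥476B.
Government spending ¥389 billion: non-bank counterparties' bank balances rise → +¥389B.
FX sale ¥179 billion: the counterparty is a bank, so public deposits are unchanged → 0.
OMO sale (to banks) ¥17 billion: the counterparty is a bank, so public deposits are unchanged → 0.
Net: 476 + 389 + 0 + 0 = +¥865 billion.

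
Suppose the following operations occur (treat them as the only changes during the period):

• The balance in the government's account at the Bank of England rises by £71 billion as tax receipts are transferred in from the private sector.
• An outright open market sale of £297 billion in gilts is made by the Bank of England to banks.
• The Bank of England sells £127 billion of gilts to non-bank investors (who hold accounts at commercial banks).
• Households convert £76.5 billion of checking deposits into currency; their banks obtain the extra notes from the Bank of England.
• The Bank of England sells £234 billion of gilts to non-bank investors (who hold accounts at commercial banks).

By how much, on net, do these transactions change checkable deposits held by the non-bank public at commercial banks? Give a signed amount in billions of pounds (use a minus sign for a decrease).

-£508.5 billion

Bank of England balance sheet:
  Assets:      Securities −£658B
  Liabilities: Bank reserves −£805.5B, Currency in circulation +£76.5B, Government deposits +£71B
Commercial banking system:
  Assets:      Reserves at CB −£805.5B, Securities +£297B
  Liabilities: Checkable deposits −£508.5B
So the change in checkable deposits held by the non-bank public at commercial banks is -£508.5 billion.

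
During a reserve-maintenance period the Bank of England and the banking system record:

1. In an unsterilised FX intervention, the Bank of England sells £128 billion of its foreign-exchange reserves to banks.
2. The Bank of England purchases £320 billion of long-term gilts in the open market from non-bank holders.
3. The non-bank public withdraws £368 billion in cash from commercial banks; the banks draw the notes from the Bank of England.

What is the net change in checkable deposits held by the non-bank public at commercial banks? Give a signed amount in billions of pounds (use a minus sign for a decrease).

Bank of England balance sheet:
  Assets:      Securities +£320B, Foreign assets −£128B
  Liabilities: Bank reserves −£176B, Currency in circulation +£368B
Commercial banking system:
  Assets:      Reserves at CB −£176B, Foreign assets +£128B
  Liabilities: Checkable deposits −£48B
So the change in checkable deposits held by the non-bank public at commercial banks is -£48 billion.

-£48 billion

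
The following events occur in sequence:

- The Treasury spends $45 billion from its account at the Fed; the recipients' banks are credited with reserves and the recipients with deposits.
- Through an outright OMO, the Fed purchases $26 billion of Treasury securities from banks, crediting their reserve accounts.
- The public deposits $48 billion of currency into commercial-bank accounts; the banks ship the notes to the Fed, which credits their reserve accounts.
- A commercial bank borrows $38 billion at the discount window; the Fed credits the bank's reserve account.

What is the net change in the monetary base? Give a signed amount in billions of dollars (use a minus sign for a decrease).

Government spending $45 billion: a non-base liability converts back to reserves → +$45B.
OMO purchase (from banks) $26 billion: Fed balance sheet expands → +$26B.
Currency deposit $48 billion: just a shift between currency and reserves — both are base money → 0.
Discount-window loan $38 billion: Fed balance sheet expands → +$38B.
Net: 45 + 26 + 0 + 38 = +$109 billion.

+$109 billion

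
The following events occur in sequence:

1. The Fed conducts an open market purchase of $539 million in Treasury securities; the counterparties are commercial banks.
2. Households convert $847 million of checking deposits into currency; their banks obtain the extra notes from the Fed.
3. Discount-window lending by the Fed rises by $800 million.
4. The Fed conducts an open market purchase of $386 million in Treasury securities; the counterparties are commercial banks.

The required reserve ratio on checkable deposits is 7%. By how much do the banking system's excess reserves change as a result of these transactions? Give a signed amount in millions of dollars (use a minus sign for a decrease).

+$937.29 million

OMO purchase (from banks) $539 million: reserves +$539M, deposits 0.
Currency withdrawal $847 million: reserves −$847M, deposits −$847M.
Discount-window loan $800 million: reserves +$800M, deposits 0.
OMO purchase (from banks) $386 million: reserves +$386M, deposits 0.
Totals: Δreserves = +$878M, Δdeposits = −$847M.
Δrequired reserves = 7% × −$847M = −$59.29M.
Δexcess reserves = Δreserves − Δrequired = +$878M − (−$59.29M) = +$937.29 million.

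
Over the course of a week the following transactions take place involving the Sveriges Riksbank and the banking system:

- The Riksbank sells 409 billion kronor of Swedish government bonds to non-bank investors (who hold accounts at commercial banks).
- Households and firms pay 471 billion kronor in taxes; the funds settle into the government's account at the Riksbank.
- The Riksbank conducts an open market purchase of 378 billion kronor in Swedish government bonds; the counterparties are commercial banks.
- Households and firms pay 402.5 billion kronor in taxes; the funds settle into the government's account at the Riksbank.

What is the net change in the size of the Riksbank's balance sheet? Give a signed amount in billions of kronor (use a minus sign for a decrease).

-31 billion

Asset sale (to non-banks) 409 billion kronor: a Riksbank asset is shed → −409B.
Government account inflow 471 billion kronor: only the composition of liabilities changes → 0.
OMO purchase (from banks) 378 billion kronor: a Riksbank asset is acquired → +378B.
Government account inflow 402.5 billion kronor: only the composition of liabilities changes → 0.
Net: −409 + 0 + 378 + 0 = -31 billion.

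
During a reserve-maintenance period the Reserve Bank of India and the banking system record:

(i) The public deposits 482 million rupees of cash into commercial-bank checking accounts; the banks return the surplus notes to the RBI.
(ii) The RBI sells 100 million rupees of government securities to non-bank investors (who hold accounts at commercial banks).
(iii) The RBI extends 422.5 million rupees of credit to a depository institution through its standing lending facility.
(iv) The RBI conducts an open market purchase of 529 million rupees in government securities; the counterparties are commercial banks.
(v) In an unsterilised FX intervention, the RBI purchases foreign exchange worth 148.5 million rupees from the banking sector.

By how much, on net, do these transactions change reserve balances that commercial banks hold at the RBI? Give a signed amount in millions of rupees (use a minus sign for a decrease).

+1482 million

RBI balance sheet:
  Assets:      Securities +429M, Loans to banks +422.5M, Foreign assets +148.5M
  Liabilities: Bank reserves +1482M, Currency in circulation −482M
So the change in reserve balances that commercial banks hold at the RBI is +1482 million.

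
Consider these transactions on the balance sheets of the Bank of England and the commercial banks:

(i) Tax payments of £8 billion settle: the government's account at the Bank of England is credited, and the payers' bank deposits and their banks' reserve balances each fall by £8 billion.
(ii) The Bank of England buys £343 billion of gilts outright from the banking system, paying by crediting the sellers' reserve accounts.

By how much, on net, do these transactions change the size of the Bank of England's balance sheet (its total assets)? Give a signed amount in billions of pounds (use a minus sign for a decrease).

+£343 billion

Government account inflow £8 billion: only the composition of liabilities changes → 0.
OMO purchase (from banks) £343 billion: a Bank of England asset is acquired → +£343B.
Net: 0 + 343 = +£343 billion.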